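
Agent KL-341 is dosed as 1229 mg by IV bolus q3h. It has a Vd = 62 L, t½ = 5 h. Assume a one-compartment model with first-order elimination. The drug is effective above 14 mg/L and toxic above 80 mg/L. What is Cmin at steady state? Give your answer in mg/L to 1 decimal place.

k = ln2/t½ = ln2/5 ≈ 0.138629 h⁻¹; fraction remaining f = e^(−kτ) = e^(−0.138629×3) ≈ 0.6598.
Each bolus raises the concentration by D/Vd = 1229/62 ≈ 19.823 mg/L.
Steady-state trough Cmin,ss = C₀·f/(1−f) ≈ 19.823 × 0.6598/0.3402 ≈ 38.446 mg/L.
Trough 38.4 mg/L vs MEC 14 mg/L: adequate.

38.4 mg/L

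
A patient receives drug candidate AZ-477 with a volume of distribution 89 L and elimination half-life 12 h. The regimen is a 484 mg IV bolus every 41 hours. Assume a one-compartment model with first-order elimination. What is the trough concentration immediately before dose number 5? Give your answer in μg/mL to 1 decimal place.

f = (1/2)^(τ/t½) = (1/2)^(41/12) ≈ 0.0936.
C₀ = D/Vd = 484/89 ≈ 5.438 μg/mL.
Before the 5th dose, 4 doses have been given. Superposition: Cmin = C₀·(f + f² + … + f^4).
≈ 5.438 × (0.0936 + 0.0088 + 0.0008 + 0.0001) ≈ 5.438 × 0.1033 ≈ 0.562 μg/mL.

0.6 μg/mL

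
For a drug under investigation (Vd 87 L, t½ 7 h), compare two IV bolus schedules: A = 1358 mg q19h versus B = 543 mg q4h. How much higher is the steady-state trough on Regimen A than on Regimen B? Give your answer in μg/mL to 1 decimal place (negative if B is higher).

Regimen A: f = (1/2)^(19/7) ≈ 0.1524; Cmin,ss = (1358/87)·f/(1−f) ≈ 2.807 μg/mL.
Regimen B: f = (1/2)^(4/7) ≈ 0.6730; Cmin,ss = (543/87)·f/(1−f) ≈ 12.845 μg/mL.
Difference ≈ 2.807 − 12.845 ≈ -10.038 μg/mL.

-10.0 μg/mL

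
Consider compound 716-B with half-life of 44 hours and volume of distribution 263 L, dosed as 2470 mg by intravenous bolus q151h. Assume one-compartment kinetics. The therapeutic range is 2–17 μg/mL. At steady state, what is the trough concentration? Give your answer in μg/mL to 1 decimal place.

1.0 μg/mL

k = ln2/t½ = ln2/44 ≈ 0.015753 h⁻¹; fraction remaining f = e^(−kτ) = e^(−0.015753×151) ≈ 0.0927.
Each bolus raises the concentration by D/Vd = 2470/263 ≈ 9.392 μg/mL.
Steady-state trough Cmin,ss = C₀·f/(1−f) ≈ 9.392 × 0.0927/0.9073 ≈ 0.960 μg/mL.
Trough 1.0 μg/mL vs MEC 2 μg/mL: subtherapeutic.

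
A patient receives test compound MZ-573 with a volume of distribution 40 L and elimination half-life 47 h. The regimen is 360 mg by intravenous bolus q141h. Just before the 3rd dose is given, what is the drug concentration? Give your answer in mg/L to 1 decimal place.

1.3 mg/L

f = (1/2)^(τ/t½) = (1/2)^(141/47) ≈ 0.1250.
C₀ = D/Vd = 360/40 ≈ 9.000 mg/L.
Before the 3rd dose, 2 doses have been given. Superposition: Cmin = C₀·(f + f²).
≈ 9.000 × (0.1250 + 0.0156) ≈ 9.000 × 0.1406 ≈ 1.265 mg/L.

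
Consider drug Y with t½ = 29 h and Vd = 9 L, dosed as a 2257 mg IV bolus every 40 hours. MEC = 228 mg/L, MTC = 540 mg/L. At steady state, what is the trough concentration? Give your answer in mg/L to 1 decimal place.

k = ln2/t½ = ln2/29 ≈ 0.023902 h⁻¹; fraction remaining f = e^(−kτ) = e^(−0.023902×40) ≈ 0.3844.
Each bolus raises the concentration by D/Vd = 2257/9 ≈ 250.778 mg/L.
Steady-state trough Cmin,ss = C₀·f/(1−f) ≈ 250.778 × 0.3844/0.6156 ≈ 156.594 mg/L.
Trough 156.6 mg/L vs MEC 228 mg/L: subtherapeutic.

156.6 mg/L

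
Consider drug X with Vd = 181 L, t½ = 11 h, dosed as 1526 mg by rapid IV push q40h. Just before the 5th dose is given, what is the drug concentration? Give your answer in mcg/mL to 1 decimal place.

0.7 mcg/mL

f = (1/2)^(τ/t½) = (1/2)^(40/11) ≈ 0.0804.
C₀ = D/Vd = 1526/181 ≈ 8.431 mcg/mL.
Before the 5th dose, 4 doses have been given. Superposition: Cmin = C₀·(f + f² + … + f^4).
≈ 8.431 × (0.0804 + 0.0065 + 0.0005 + 0.0000) ≈ 8.431 × 0.0874 ≈ 0.737 mcg/mL.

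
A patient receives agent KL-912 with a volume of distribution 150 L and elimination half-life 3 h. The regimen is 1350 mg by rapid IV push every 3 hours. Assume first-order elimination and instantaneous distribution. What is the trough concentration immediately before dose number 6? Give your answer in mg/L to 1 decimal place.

8.7 mg/L

f = (1/2)^(τ/t½) = (1/2)^(3/3) ≈ 0.5000.
C₀ = D/Vd = 1350/150 ≈ 9.000 mg/L.
Before the 6th dose, 5 doses have been given. Superposition: Cmin = C₀·(f + f² + … + f^5).
≈ 9.000 × (0.5000 + 0.2500 + 0.1250 + 0.0625 + 0.0313) ≈ 9.000 × 0.9688 ≈ 8.719 mg/L.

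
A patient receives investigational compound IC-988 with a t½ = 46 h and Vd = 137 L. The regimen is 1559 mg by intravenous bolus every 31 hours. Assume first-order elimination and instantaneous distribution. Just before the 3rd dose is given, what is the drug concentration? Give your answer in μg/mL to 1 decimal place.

11.6 μg/mL

f = (1/2)^(τ/t½) = (1/2)^(31/46) ≈ 0.6268.
C₀ = D/Vd = 1559/137 ≈ 11.380 μg/mL.
Before the 3rd dose, 2 doses have been given. Superposition: Cmin = C₀·(f + f²).
≈ 11.380 × (0.6268 + 0.3929) ≈ 11.380 × 1.0197 ≈ 11.604 μg/mL.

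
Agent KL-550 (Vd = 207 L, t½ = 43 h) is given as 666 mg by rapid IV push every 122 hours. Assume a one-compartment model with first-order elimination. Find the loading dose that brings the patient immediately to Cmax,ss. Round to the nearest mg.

774 mg

f = (1/2)^(122/43) ≈ 0.139931; accumulation ratio R = 1/(1−f) ≈ 1.16270.
Loading dose to hit Cmax,ss on first dose: D_load = D_maint·R ≈ 666 × 1.16270 ≈ 774.36 mg.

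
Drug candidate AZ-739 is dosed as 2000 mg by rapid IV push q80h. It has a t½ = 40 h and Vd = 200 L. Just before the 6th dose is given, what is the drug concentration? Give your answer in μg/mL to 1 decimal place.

f = (1/2)^(τ/t½) = (1/2)^(80/40) ≈ 0.2500.
C₀ = D/Vd = 2000/200 ≈ 10.000 μg/mL.
Before the 6th dose, 5 doses have been given. Superposition: Cmin = C₀·(f + f² + … + f^5).
≈ 10.000 × (0.2500 + 0.0625 + 0.0156 + 0.0039 + 0.0010) ≈ 10.000 × 0.3330 ≈ 3.330 μg/mL.

3.3 μg/mL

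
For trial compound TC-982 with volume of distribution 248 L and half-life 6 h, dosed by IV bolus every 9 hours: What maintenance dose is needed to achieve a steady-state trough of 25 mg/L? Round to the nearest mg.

τ/t½ = 9/6 ≈ 1.5, so f = (1/2)^(9/6) ≈ 0.353553.
Cmin,ss = (D/Vd)·f/(1−f), so D = Cmin,ss·Vd·(1−f)/f.
D = 25 × 248 × (1−f)/f ≈ 25 × 248 × 1.82843 ≈ 11336.27 mg.

11336 mg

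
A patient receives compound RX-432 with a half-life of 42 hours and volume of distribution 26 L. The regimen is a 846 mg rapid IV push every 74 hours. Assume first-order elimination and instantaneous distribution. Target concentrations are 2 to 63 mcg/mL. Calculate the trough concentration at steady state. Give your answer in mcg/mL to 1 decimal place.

τ/t½ = 74/42 ≈ 1.7619, so fraction remaining f = (1/2)^(74/42) ≈ 0.2949.
Accumulation ratio R = 1/(1 − f) ≈ 1/0.7051 ≈ 1.4182.
Single-dose peak C₀ = D/Vd = 846/26 ≈ 32.538 mcg/mL.
Cmax,ss = C₀/(1 − f) ≈ 32.538/0.7051 ≈ 46.147 mcg/mL.
Steady-state trough Cmin,ss = Cmax,ss·f ≈ 46.147 × 0.2949 ≈ 13.609 mcg/mL.
Trough 13.6 mcg/mL vs MEC 2 mcg/mL: adequate.

13.6 mcg/mL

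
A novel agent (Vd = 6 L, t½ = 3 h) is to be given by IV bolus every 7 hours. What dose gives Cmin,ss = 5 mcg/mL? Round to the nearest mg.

121 mg

τ/t½ = 7/3 ≈ 2.3333, so f = (1/2)^(7/3) ≈ 0.198425.
Cmin,ss = (D/Vd)·f/(1−f), so D = Cmin,ss·Vd·(1−f)/f.
D = 5 × 6 × (1−f)/f ≈ 5 × 6 × 4.03969 ≈ 121.19 mg.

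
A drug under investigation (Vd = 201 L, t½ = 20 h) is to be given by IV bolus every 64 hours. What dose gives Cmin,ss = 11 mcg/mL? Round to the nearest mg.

18107 mg

τ/t½ = 64/20 ≈ 3.2, so f = (1/2)^(64/20) ≈ 0.108819.
Cmin,ss = (D/Vd)·f/(1−f), so D = Cmin,ss·Vd·(1−f)/f.
D = 11 × 201 × (1−f)/f ≈ 11 × 201 × 8.18957 ≈ 18107.14 mg.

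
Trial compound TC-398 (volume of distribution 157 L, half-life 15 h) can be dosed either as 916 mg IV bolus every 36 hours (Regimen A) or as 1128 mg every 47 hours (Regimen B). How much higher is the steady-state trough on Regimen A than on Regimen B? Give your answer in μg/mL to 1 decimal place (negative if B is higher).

Regimen A: f = (1/2)^(36/15) ≈ 0.1895; Cmin,ss = (916/157)·f/(1−f) ≈ 1.364 μg/mL.
Regimen B: f = (1/2)^(47/15) ≈ 0.1140; Cmin,ss = (1128/157)·f/(1−f) ≈ 0.924 μg/mL.
Difference ≈ 1.364 − 0.924 ≈ 0.440 μg/mL.

0.4 μg/mL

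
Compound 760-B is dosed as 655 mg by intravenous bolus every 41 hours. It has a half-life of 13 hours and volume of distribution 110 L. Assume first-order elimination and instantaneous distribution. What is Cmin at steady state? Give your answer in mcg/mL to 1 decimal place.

Over one 41-h interval, 41/13 ≈ 3.1538 half-lives elapse, leaving f ≈ 0.1124 of each dose.
Accumulation ratio R = 1/(1 − f) ≈ 1/0.8876 ≈ 1.1266.
Each bolus raises the concentration by D/Vd = 655/110 ≈ 5.955 mcg/mL.
Steady-state peak Cmax,ss = C₀·R ≈ 5.955 × 1.1266 ≈ 6.709 mcg/mL.
Steady-state trough Cmin,ss = Cmax,ss·f ≈ 6.709 × 0.1124 ≈ 0.754 mcg/mL.

0.8 mcg/mL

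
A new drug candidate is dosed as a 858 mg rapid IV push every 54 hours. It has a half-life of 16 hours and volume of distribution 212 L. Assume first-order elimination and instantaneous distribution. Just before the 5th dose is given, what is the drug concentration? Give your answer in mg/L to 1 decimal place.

f = (1/2)^(τ/t½) = (1/2)^(54/16) ≈ 0.0964.
C₀ = D/Vd = 858/212 ≈ 4.047 mg/L.
Before the 5th dose, 4 doses have been given. Superposition: Cmin = C₀·(f + f² + … + f^4).
≈ 4.047 × (0.0964 + 0.0093 + 0.0009 + 0.0001) ≈ 4.047 × 0.1067 ≈ 0.432 mg/L.

0.4 mg/L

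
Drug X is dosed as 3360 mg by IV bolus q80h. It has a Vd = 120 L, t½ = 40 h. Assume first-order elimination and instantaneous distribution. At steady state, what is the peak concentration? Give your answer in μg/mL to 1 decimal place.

τ = 80 h = 2 half-lives, so f = (1/2)^2 = 0.25.
At steady state, R = 1/(1 − 0.25) = 4/3.
Single-dose peak C₀ = D/Vd = 3360/120 = 28 μg/mL.
Steady-state peak Cmax,ss = C₀·R = 28 × 4/3 ≈ 37.333 μg/mL.

37.3 μg/mL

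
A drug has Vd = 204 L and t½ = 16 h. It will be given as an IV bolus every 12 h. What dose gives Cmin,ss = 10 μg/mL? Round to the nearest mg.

τ/t½ = 12/16 ≈ 0.75, so f = (1/2)^(12/16) ≈ 0.594604.
Cmin,ss = (D/Vd)·f/(1−f), so D = Cmin,ss·Vd·(1−f)/f.
D = 10 × 204 × (1−f)/f ≈ 10 × 204 × 0.68179 ≈ 1390.85 mg.

1391 mg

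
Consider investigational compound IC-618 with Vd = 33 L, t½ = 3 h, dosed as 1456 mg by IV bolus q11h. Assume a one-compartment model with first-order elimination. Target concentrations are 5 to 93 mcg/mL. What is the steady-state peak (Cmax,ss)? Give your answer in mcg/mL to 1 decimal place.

47.9 mcg/mL

Over one 11-h interval, 11/3 ≈ 3.6667 half-lives elapse, leaving f ≈ 0.0787 of each dose.
At steady state, accumulation factor R = 1/(1 − e^(−kτ)) ≈ 1.0854.
Each bolus raises the concentration by D/Vd = 1456/33 ≈ 44.121 mcg/mL.
Steady-state peak Cmax,ss = C₀·R ≈ 44.121 × 1.0854 ≈ 47.889 mcg/mL.
Peak 47.9 mcg/mL vs MTC 93 mcg/mL: below toxic threshold.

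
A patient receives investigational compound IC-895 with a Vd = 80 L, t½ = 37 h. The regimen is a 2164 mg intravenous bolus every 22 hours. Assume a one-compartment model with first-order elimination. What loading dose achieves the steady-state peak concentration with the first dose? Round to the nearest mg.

f = (1/2)^(22/37) ≈ 0.662231; accumulation ratio R = 1/(1−f) ≈ 2.96060.
Loading dose to hit Cmax,ss on first dose: D_load = D_maint·R ≈ 2164 × 2.96060 ≈ 6406.74 mg.

6407 mg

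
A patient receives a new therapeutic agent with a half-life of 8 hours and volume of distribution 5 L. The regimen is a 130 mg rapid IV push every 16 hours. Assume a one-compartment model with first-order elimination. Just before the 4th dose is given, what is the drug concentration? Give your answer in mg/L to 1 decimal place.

f = (1/2)^(τ/t½) = (1/2)^(16/8) ≈ 0.2500.
C₀ = D/Vd = 130/5 ≈ 26.000 mg/L.
Before the 4th dose, 3 doses have been given. Superposition: Cmin = C₀·(f + f² + … + f^3).
≈ 26.000 × (0.2500 + 0.0625 + 0.0156) ≈ 26.000 × 0.3281 ≈ 8.531 mg/L.

8.5 mg/L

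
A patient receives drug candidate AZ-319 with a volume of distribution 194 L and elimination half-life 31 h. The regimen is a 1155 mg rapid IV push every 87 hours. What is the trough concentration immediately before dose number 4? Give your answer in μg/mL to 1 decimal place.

f = (1/2)^(τ/t½) = (1/2)^(87/31) ≈ 0.1429.
C₀ = D/Vd = 1155/194 ≈ 5.954 μg/mL.
Before the 4th dose, 3 doses have been given. Superposition: Cmin = C₀·(f + f² + … + f^3).
≈ 5.954 × (0.1429 + 0.0204 + 0.0029) ≈ 5.954 × 0.1662 ≈ 0.990 μg/mL.

1.0 μg/mL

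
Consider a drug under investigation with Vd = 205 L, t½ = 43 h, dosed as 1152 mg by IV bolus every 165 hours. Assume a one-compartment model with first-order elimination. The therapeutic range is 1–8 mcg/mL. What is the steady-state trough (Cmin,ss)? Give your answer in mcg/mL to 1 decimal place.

0.4 mcg/mL

k = ln2/t½ = ln2/43 ≈ 0.016120 h⁻¹; fraction remaining f = e^(−kτ) = e^(−0.016120×165) ≈ 0.0700.
At steady state, accumulation factor R = 1/(1 − e^(−kτ)) ≈ 1.0753.
Each bolus raises the concentration by D/Vd = 1152/205 ≈ 5.620 mcg/mL.
Cmax,ss = C₀/(1 − f) ≈ 5.620/0.9300 ≈ 6.043 mcg/mL.
One interval later, Cmin,ss = Cmax,ss·e^(−kτ) ≈ 6.043 × 0.0700 ≈ 0.423 mcg/mL.
Trough 0.4 mcg/mL vs MEC 1 mcg/mL: subtherapeutic.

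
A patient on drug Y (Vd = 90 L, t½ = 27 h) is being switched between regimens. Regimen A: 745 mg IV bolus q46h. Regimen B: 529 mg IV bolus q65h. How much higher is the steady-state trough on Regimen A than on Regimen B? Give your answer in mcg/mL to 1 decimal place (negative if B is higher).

2.3 mcg/mL

Regimen A: f = (1/2)^(46/27) ≈ 0.3070; Cmin,ss = (745/90)·f/(1−f) ≈ 3.667 mcg/mL.
Regimen B: f = (1/2)^(65/27) ≈ 0.1885; Cmin,ss = (529/90)·f/(1−f) ≈ 1.365 mcg/mL.
Difference ≈ 3.667 − 1.365 ≈ 2.302 mcg/mL.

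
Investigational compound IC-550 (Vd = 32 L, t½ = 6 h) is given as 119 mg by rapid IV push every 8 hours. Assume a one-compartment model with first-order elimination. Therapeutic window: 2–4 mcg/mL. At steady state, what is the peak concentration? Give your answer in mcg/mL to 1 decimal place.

6.2 mcg/mL

τ/t½ = 8/6 ≈ 1.3333, so fraction remaining f = (1/2)^(8/6) ≈ 0.3969.
At steady state, accumulation factor R = 1/(1 − e^(−kτ)) ≈ 1.6581.
Each bolus raises the concentration by D/Vd = 119/32 ≈ 3.719 mcg/mL.
Steady-state peak Cmax,ss = C₀·R ≈ 3.719 × 1.6581 ≈ 6.166 mcg/mL.
Peak 6.2 mcg/mL vs MTC 4 mcg/mL: exceeds toxic threshold.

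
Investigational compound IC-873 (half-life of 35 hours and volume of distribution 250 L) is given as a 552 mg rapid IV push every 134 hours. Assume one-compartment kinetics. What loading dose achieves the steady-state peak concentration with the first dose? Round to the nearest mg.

f = (1/2)^(134/35) ≈ 0.070386; accumulation ratio R = 1/(1−f) ≈ 1.07572.
Loading dose to hit Cmax,ss on first dose: D_load = D_maint·R ≈ 552 × 1.07572 ≈ 593.80 mg.

594 mg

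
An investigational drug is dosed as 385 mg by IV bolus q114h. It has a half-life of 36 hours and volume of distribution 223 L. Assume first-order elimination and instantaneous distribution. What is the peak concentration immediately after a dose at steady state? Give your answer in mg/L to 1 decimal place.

1.9 mg/L

Over one 114-h interval, 114/36 ≈ 3.1667 half-lives elapse, leaving f ≈ 0.1114 of each dose.
At steady state, accumulation factor R = 1/(1 − e^(−kτ)) ≈ 1.1254.
Single-dose peak C₀ = D/Vd = 385/223 ≈ 1.726 mg/L.
Steady-state peak Cmax,ss = C₀·R ≈ 1.726 × 1.1254 ≈ 1.942 mg/L.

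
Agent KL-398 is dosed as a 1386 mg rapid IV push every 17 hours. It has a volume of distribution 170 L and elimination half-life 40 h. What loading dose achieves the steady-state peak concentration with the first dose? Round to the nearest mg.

5432 mg

f = (1/2)^(17/40) ≈ 0.744839; accumulation ratio R = 1/(1−f) ≈ 3.91909.
Loading dose to hit Cmax,ss on first dose: D_load = D_maint·R ≈ 1386 × 3.91909 ≈ 5431.86 mg.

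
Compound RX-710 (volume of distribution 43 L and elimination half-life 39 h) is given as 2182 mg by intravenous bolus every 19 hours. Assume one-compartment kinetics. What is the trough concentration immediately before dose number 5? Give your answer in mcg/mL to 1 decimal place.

f = (1/2)^(τ/t½) = (1/2)^(19/39) ≈ 0.7134.
C₀ = D/Vd = 2182/43 ≈ 50.744 mcg/mL.
Before the 5th dose, 4 doses have been given. Superposition: Cmin = C₀·(f + f² + … + f^4).
≈ 50.744 × (0.7134 + 0.5089 + 0.3631 + 0.2590) ≈ 50.744 × 1.8444 ≈ 93.592 mcg/mL.

93.6 mcg/mL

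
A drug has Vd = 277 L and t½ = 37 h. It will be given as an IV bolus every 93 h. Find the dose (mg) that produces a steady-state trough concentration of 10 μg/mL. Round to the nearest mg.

τ/t½ = 93/37 ≈ 2.5135, so f = (1/2)^(93/37) ≈ 0.175129.
Cmin,ss = (D/Vd)·f/(1−f), so D = Cmin,ss·Vd·(1−f)/f.
D = 10 × 277 × (1−f)/f ≈ 10 × 277 × 4.71008 ≈ 13046.92 mg.

13047 mg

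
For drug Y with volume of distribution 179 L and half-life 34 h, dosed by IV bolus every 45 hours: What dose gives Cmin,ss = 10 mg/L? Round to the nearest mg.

2690 mg

τ/t½ = 45/34 ≈ 1.3235, so f = (1/2)^(45/34) ≈ 0.399556.
Cmin,ss = (D/Vd)·f/(1−f), so D = Cmin,ss·Vd·(1−f)/f.
D = 10 × 179 × (1−f)/f ≈ 10 × 179 × 1.50278 ≈ 2689.98 mg.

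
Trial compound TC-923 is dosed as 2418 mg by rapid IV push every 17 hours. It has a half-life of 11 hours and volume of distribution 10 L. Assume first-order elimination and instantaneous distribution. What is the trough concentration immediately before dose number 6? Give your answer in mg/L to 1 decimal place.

f = (1/2)^(τ/t½) = (1/2)^(17/11) ≈ 0.3426.
C₀ = D/Vd = 2418/10 ≈ 241.800 mg/L.
Before the 6th dose, 5 doses have been given. Superposition: Cmin = C₀·(f + f² + … + f^5).
≈ 241.800 × (0.3426 + 0.1174 + 0.0402 + 0.0138 + 0.0047) ≈ 241.800 × 0.5187 ≈ 125.422 mg/L.

125.4 mg/L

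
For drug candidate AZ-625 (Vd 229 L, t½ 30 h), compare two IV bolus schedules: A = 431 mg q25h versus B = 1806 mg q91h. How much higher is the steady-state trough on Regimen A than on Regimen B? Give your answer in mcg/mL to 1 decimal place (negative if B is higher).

1.3 mcg/mL

Regimen A: f = (1/2)^(25/30) ≈ 0.5612; Cmin,ss = (431/229)·f/(1−f) ≈ 2.407 mcg/mL.
Regimen B: f = (1/2)^(91/30) ≈ 0.1221; Cmin,ss = (1806/229)·f/(1−f) ≈ 1.097 mcg/mL.
Difference ≈ 2.407 − 1.097 ≈ 1.310 mcg/mL.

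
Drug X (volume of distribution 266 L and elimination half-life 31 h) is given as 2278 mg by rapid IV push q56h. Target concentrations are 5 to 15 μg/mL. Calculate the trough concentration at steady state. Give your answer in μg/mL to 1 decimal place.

Over one 56-h interval, 56/31 ≈ 1.8065 half-lives elapse, leaving f ≈ 0.2859 of each dose.
At steady state, accumulation factor R = 1/(1 − e^(−kτ)) ≈ 1.4004.
Single-dose peak C₀ = D/Vd = 2278/266 ≈ 8.564 μg/mL.
Cmax,ss = C₀/(1 − f) ≈ 8.564/0.7141 ≈ 11.993 μg/mL.
One interval later, Cmin,ss = Cmax,ss·e^(−kτ) ≈ 11.993 × 0.2859 ≈ 3.429 μg/mL.
Trough 3.4 μg/mL vs MEC 5 μg/mL: subtherapeutic.

3.4 μg/mL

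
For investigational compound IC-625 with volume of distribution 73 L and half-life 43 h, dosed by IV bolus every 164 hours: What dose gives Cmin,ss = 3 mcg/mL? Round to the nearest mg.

2861 mg

τ/t½ = 164/43 ≈ 3.814, so f = (1/2)^(164/43) ≈ 0.071103.
Cmin,ss = (D/Vd)·f/(1−f), so D = Cmin,ss·Vd·(1−f)/f.
D = 3 × 73 × (1−f)/f ≈ 3 × 73 × 13.06410 ≈ 2861.04 mg.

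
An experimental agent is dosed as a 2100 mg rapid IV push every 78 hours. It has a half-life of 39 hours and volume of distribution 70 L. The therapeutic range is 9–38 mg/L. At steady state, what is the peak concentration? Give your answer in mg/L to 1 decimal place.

40.0 mg/L

τ = 78 h = 2 half-lives, so f = (1/2)^2 = 0.25.
At steady state, R = 1/(1 − 0.25) = 4/3.
Single-dose peak C₀ = D/Vd = 2100/70 = 30 mg/L.
Steady-state peak Cmax,ss = C₀·R = 30 × 4/3 ≈ 40.000 mg/L.
Peak 40.0 mg/L vs MTC 38 mg/L: exceeds toxic threshold.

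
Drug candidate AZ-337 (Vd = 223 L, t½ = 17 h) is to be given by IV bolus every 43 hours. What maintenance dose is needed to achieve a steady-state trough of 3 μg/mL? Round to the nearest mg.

3193 mg

τ/t½ = 43/17 ≈ 2.5294, so f = (1/2)^(43/17) ≈ 0.173209.
Cmin,ss = (D/Vd)·f/(1−f), so D = Cmin,ss·Vd·(1−f)/f.
D = 3 × 223 × (1−f)/f ≈ 3 × 223 × 4.77337 ≈ 3193.38 mg.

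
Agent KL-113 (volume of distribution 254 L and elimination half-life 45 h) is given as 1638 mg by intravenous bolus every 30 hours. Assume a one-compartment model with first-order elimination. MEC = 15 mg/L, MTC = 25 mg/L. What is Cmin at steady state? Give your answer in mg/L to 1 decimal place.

τ/t½ = 30/45 ≈ 0.66667, so fraction remaining f = (1/2)^(30/45) ≈ 0.6300.
At steady state, accumulation factor R = 1/(1 − e^(−kτ)) ≈ 2.7027.
Single-dose peak C₀ = D/Vd = 1638/254 ≈ 6.449 mg/L.
Steady-state peak Cmax,ss = C₀·R ≈ 6.449 × 2.7027 ≈ 17.430 mg/L.
Steady-state trough Cmin,ss = Cmax,ss·f ≈ 17.430 × 0.6300 ≈ 10.981 mg/L.
Trough 11.0 mg/L vs MEC 15 mg/L: subtherapeutic.

11.0 mg/L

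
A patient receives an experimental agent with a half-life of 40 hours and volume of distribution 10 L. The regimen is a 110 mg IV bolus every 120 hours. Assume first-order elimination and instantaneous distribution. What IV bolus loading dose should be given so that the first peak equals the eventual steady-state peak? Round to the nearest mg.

f = (1/2)^(120/40) ≈ 0.125000; accumulation ratio R = 1/(1−f) ≈ 1.14286.
Loading dose to hit Cmax,ss on first dose: D_load = D_maint·R ≈ 110 × 1.14286 ≈ 125.71 mg.

126 mg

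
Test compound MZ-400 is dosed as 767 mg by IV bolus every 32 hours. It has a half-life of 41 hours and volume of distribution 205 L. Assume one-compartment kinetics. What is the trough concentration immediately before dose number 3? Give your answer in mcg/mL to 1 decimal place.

3.4 mcg/mL

f = (1/2)^(τ/t½) = (1/2)^(32/41) ≈ 0.5822.
C₀ = D/Vd = 767/205 ≈ 3.741 mcg/mL.
Before the 3rd dose, 2 doses have been given. Superposition: Cmin = C₀·(f + f²).
≈ 3.741 × (0.5822 + 0.3390) ≈ 3.741 × 0.9212 ≈ 3.446 mcg/mL.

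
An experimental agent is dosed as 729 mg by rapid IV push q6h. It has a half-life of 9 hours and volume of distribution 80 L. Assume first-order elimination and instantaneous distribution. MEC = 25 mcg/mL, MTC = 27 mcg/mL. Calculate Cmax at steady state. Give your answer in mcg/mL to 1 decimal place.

k = ln2/t½ = ln2/9 ≈ 0.077016 h⁻¹; fraction remaining f = e^(−kτ) = e^(−0.077016×6) ≈ 0.6300.
Accumulation ratio R = 1/(1 − f) ≈ 1/0.3700 ≈ 2.7027.
Each bolus raises the concentration by D/Vd = 729/80 ≈ 9.113 mcg/mL.
Steady-state peak Cmax,ss = C₀·R ≈ 9.113 × 2.7027 ≈ 24.630 mcg/mL.
Peak 24.6 mcg/mL vs MTC 27 mcg/mL: below toxic threshold.

24.6 mcg/mL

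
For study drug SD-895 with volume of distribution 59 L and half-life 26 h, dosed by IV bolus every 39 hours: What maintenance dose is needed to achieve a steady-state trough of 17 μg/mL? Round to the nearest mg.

1834 mg

τ/t½ = 39/26 ≈ 1.5, so f = (1/2)^(39/26) ≈ 0.353553.
Cmin,ss = (D/Vd)·f/(1−f), so D = Cmin,ss·Vd·(1−f)/f.
D = 17 × 59 × (1−f)/f ≈ 17 × 59 × 1.82843 ≈ 1833.92 mg.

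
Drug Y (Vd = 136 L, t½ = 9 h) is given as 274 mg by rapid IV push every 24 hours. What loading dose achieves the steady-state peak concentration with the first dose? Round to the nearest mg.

325 mg

f = (1/2)^(24/9) ≈ 0.157490; accumulation ratio R = 1/(1−f) ≈ 1.18693.
Loading dose to hit Cmax,ss on first dose: D_load = D_maint·R ≈ 274 × 1.18693 ≈ 325.22 mg.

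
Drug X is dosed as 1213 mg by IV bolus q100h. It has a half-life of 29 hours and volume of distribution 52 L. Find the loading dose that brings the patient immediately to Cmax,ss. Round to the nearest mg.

f = (1/2)^(100/29) ≈ 0.091615; accumulation ratio R = 1/(1−f) ≈ 1.10085.
Loading dose to hit Cmax,ss on first dose: D_load = D_maint·R ≈ 1213 × 1.10085 ≈ 1335.33 mg.

1335 mg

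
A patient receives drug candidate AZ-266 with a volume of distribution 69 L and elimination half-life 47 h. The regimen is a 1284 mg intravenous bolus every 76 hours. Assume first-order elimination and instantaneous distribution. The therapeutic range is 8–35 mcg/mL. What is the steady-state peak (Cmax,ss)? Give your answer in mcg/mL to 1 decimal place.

27.6 mcg/mL

τ/t½ = 76/47 ≈ 1.617, so fraction remaining f = (1/2)^(76/47) ≈ 0.3260.
Accumulation ratio R = 1/(1 − f) ≈ 1/0.6740 ≈ 1.4837.
Single-dose peak C₀ = D/Vd = 1284/69 ≈ 18.609 mcg/mL.
Cmax,ss = C₀/(1 − f) ≈ 18.609/0.6740 ≈ 27.610 mcg/mL.
Peak 27.6 mcg/mL vs MTC 35 mcg/mL: below toxic threshold.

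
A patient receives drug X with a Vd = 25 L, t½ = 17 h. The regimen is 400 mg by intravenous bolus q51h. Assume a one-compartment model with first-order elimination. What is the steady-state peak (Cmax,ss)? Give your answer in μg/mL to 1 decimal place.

18.3 μg/mL

The dosing interval is 3 half-lives, so f = 2^(−3) = 0.125.
At steady state, R = 1/(1 − 0.125) = 8/7.
Single-dose peak C₀ = D/Vd = 400/25 = 16 μg/mL.
Steady-state peak Cmax,ss = C₀·R = 16 × 8/7 ≈ 18.286 μg/mL.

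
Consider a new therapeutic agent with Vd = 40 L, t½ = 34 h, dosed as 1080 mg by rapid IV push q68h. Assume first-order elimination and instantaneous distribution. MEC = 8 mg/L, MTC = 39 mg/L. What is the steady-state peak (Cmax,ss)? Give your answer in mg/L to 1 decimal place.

36.0 mg/L

The dosing interval is 2 half-lives, so f = 2^(−2) = 0.25.
Accumulation ratio R = 1/(1 − f) = 1/0.75 = 4/3.
Single-dose peak C₀ = D/Vd = 1080/40 = 27 mg/L.
Steady-state peak Cmax,ss = C₀·R = 27 × 4/3 ≈ 36.000 mg/L.
Peak 36.0 mg/L vs MTC 39 mg/L: below toxic threshold.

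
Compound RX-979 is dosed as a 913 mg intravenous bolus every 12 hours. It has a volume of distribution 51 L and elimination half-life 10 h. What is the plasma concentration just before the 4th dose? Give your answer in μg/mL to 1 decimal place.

12.7 μg/mL

f = (1/2)^(τ/t½) = (1/2)^(12/10) ≈ 0.4353.
C₀ = D/Vd = 913/51 ≈ 17.902 μg/mL.
Before the 4th dose, 3 doses have been given. Superposition: Cmin = C₀·(f + f² + … + f^3).
≈ 17.902 × (0.4353 + 0.1895 + 0.0825) ≈ 17.902 × 0.7073 ≈ 12.662 μg/mL.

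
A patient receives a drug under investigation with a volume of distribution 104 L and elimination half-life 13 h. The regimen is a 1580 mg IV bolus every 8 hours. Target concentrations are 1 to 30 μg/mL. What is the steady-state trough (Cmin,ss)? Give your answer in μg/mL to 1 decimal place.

28.6 μg/mL

k = ln2/t½ = ln2/13 ≈ 0.053319 h⁻¹; fraction remaining f = e^(−kτ) = e^(−0.053319×8) ≈ 0.6528.
Accumulation ratio R = 1/(1 − f) ≈ 1/0.3472 ≈ 2.8802.
Each bolus raises the concentration by D/Vd = 1580/104 ≈ 15.192 μg/mL.
Cmax,ss = C₀/(1 − f) ≈ 15.192/0.3472 ≈ 43.756 μg/mL.
Steady-state trough Cmin,ss = Cmax,ss·f ≈ 43.756 × 0.6528 ≈ 28.564 μg/mL.
Trough 28.6 μg/mL vs MEC 1 μg/mL: adequate.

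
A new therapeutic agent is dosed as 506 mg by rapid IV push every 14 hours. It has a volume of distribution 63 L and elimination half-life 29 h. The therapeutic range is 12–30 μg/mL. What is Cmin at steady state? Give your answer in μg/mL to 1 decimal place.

20.2 μg/mL

Over one 14-h interval, 14/29 ≈ 0.48276 half-lives elapse, leaving f ≈ 0.7156 of each dose.
At steady state, accumulation factor R = 1/(1 − e^(−kτ)) ≈ 3.5162.
Each bolus raises the concentration by D/Vd = 506/63 ≈ 8.032 μg/mL.
Cmax,ss = C₀/(1 − f) ≈ 8.032/0.2844 ≈ 28.242 μg/mL.
Steady-state trough Cmin,ss = Cmax,ss·f ≈ 28.242 × 0.7156 ≈ 20.210 μg/mL.
Trough 20.2 μg/mL vs MEC 12 μg/mL: adequate.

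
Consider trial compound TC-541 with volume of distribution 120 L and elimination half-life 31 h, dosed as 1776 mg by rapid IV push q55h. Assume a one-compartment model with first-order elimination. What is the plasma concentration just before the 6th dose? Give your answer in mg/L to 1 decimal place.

f = (1/2)^(τ/t½) = (1/2)^(55/31) ≈ 0.2924.
C₀ = D/Vd = 1776/120 ≈ 14.800 mg/L.
Before the 6th dose, 5 doses have been given. Superposition: Cmin = C₀·(f + f² + … + f^5).
≈ 14.800 × (0.2924 + 0.0855 + 0.0250 + 0.0073 + 0.0021) ≈ 14.800 × 0.4123 ≈ 6.102 mg/L.

6.1 mg/L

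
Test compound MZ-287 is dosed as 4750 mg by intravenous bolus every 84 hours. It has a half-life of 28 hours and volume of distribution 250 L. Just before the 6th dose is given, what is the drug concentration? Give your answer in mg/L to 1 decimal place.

f = (1/2)^(τ/t½) = (1/2)^(84/28) ≈ 0.1250.
C₀ = D/Vd = 4750/250 ≈ 19.000 mg/L.
Before the 6th dose, 5 doses have been given. Superposition: Cmin = C₀·(f + f² + … + f^5).
≈ 19.000 × (0.1250 + 0.0156 + 0.0020 + 0.0002 + 0.0000) ≈ 19.000 × 0.1428 ≈ 2.713 mg/L.

2.7 mg/L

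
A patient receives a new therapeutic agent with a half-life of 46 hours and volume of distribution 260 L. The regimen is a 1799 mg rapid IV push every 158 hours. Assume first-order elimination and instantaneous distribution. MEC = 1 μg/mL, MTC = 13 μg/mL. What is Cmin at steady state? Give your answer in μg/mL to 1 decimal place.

τ/t½ = 158/46 ≈ 3.4348, so fraction remaining f = (1/2)^(158/46) ≈ 0.0925.
Accumulation ratio R = 1/(1 − f) ≈ 1/0.9075 ≈ 1.1019.
Single-dose peak C₀ = D/Vd = 1799/260 ≈ 6.919 μg/mL.
Steady-state peak Cmax,ss = C₀·R ≈ 6.919 × 1.1019 ≈ 7.624 μg/mL.
Steady-state trough Cmin,ss = Cmax,ss·f ≈ 7.624 × 0.0925 ≈ 0.705 μg/mL.
Trough 0.7 μg/mL vs MEC 1 μg/mL: subtherapeutic.

0.7 μg/mL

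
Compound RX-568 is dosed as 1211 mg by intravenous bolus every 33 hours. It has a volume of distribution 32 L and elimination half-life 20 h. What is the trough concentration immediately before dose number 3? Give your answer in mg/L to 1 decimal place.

f = (1/2)^(τ/t½) = (1/2)^(33/20) ≈ 0.3186.
C₀ = D/Vd = 1211/32 ≈ 37.844 mg/L.
Before the 3rd dose, 2 doses have been given. Superposition: Cmin = C₀·(f + f²).
≈ 37.844 × (0.3186 + 0.1015) ≈ 37.844 × 0.4201 ≈ 15.898 mg/L.

15.9 mg/L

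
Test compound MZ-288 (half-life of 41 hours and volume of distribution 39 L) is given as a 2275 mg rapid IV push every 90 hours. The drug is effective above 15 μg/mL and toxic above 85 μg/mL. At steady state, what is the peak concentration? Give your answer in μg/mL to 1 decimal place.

74.6 μg/mL

k = ln2/t½ = ln2/41 ≈ 0.016906 h⁻¹; fraction remaining f = e^(−kτ) = e^(−0.016906×90) ≈ 0.2184.
At steady state, accumulation factor R = 1/(1 − e^(−kτ)) ≈ 1.2794.
Single-dose peak C₀ = D/Vd = 2275/39 ≈ 58.333 μg/mL.
Steady-state peak Cmax,ss = C₀·R ≈ 58.333 × 1.2794 ≈ 74.631 μg/mL.
Peak 74.6 μg/mL vs MTC 85 μg/mL: below toxic threshold.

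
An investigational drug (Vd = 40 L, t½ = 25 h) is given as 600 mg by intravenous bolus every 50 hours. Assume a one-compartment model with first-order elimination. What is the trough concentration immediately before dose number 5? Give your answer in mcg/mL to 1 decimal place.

5.0 mcg/mL

f = (1/2)^(τ/t½) = (1/2)^(50/25) ≈ 0.2500.
C₀ = D/Vd = 600/40 ≈ 15.000 mcg/mL.
Before the 5th dose, 4 doses have been given. Superposition: Cmin = C₀·(f + f² + … + f^4).
≈ 15.000 × (0.2500 + 0.0625 + 0.0156 + 0.0039) ≈ 15.000 × 0.3320 ≈ 4.980 mcg/mL.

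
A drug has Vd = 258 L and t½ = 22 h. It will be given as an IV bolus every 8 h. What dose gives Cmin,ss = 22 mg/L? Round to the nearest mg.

τ/t½ = 8/22 ≈ 0.36364, so f = (1/2)^(8/22) ≈ 0.777203.
Cmin,ss = (D/Vd)·f/(1−f), so D = Cmin,ss·Vd·(1−f)/f.
D = 22 × 258 × (1−f)/f ≈ 22 × 258 × 0.28667 ≈ 1627.14 mg.

1627 mg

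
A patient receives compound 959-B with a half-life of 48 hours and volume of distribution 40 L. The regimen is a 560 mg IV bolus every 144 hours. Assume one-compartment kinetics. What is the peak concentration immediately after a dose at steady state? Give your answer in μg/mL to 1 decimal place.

The dosing interval is 3 half-lives, so f = 2^(−3) = 0.125.
At steady state, R = 1/(1 − 0.125) = 8/7.
Single-dose peak C₀ = D/Vd = 560/40 = 14 μg/mL.
Steady-state peak Cmax,ss = C₀·R = 14 × 8/7 ≈ 16.000 μg/mL.

16.0 μg/mL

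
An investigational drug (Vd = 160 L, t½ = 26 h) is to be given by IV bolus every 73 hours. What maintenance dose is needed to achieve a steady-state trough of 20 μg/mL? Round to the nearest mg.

19205 mg

τ/t½ = 73/26 ≈ 2.8077, so f = (1/2)^(73/26) ≈ 0.142824.
Cmin,ss = (D/Vd)·f/(1−f), so D = Cmin,ss·Vd·(1−f)/f.
D = 20 × 160 × (1−f)/f ≈ 20 × 160 × 6.00162 ≈ 19205.18 mg.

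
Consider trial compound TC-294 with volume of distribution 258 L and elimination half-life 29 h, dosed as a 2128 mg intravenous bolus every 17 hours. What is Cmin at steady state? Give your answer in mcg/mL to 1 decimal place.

16.5 mcg/mL

τ/t½ = 17/29 ≈ 0.58621, so fraction remaining f = (1/2)^(17/29) ≈ 0.6661.
Single-dose peak C₀ = D/Vd = 2128/258 ≈ 8.248 mcg/mL.
Steady-state trough Cmin,ss = C₀·f/(1−f) ≈ 8.248 × 0.6661/0.3339 ≈ 16.454 mcg/mL.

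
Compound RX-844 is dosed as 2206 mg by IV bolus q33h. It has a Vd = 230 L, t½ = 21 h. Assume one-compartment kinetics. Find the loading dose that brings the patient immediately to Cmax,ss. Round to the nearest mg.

3325 mg

f = (1/2)^(33/21) ≈ 0.336475; accumulation ratio R = 1/(1−f) ≈ 1.50710.
Loading dose to hit Cmax,ss on first dose: D_load = D_maint·R ≈ 2206 × 1.50710 ≈ 3324.66 mg.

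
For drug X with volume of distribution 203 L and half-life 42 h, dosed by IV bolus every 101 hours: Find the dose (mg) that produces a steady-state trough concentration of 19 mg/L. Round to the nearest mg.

τ/t½ = 101/42 ≈ 2.4048, so f = (1/2)^(101/42) ≈ 0.188840.
Cmin,ss = (D/Vd)·f/(1−f), so D = Cmin,ss·Vd·(1−f)/f.
D = 19 × 203 × (1−f)/f ≈ 19 × 203 × 4.29549 ≈ 16567.70 mg.

16568 mg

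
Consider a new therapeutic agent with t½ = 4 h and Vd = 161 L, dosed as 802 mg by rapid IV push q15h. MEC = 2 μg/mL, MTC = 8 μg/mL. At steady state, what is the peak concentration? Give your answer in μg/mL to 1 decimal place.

5.4 μg/mL

k = ln2/t½ = ln2/4 ≈ 0.173287 h⁻¹; fraction remaining f = e^(−kτ) = e^(−0.173287×15) ≈ 0.0743.
At steady state, accumulation factor R = 1/(1 − e^(−kτ)) ≈ 1.0803.
Each bolus raises the concentration by D/Vd = 802/161 ≈ 4.981 μg/mL.
Cmax,ss = C₀/(1 − f) ≈ 4.981/0.9257 ≈ 5.381 μg/mL.
Peak 5.4 μg/mL vs MTC 8 μg/mL: below toxic threshold.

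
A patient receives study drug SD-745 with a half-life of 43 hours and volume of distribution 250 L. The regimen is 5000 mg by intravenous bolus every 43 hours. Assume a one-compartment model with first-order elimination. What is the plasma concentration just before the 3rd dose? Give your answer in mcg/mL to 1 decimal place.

15.0 mcg/mL

f = (1/2)^(τ/t½) = (1/2)^(43/43) ≈ 0.5000.
C₀ = D/Vd = 5000/250 ≈ 20.000 mcg/mL.
Before the 3rd dose, 2 doses have been given. Superposition: Cmin = C₀·(f + f²).
≈ 20.000 × (0.5000 + 0.2500) ≈ 20.000 × 0.7500 ≈ 15.000 mcg/mL.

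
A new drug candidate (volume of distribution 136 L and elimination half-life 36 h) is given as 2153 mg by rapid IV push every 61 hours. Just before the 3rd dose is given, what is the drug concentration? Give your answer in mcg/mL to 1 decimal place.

6.4 mcg/mL

f = (1/2)^(τ/t½) = (1/2)^(61/36) ≈ 0.3090.
C₀ = D/Vd = 2153/136 ≈ 15.831 mcg/mL.
Before the 3rd dose, 2 doses have been given. Superposition: Cmin = C₀·(f + f²).
≈ 15.831 × (0.3090 + 0.0955) ≈ 15.831 × 0.4045 ≈ 6.404 mcg/mL.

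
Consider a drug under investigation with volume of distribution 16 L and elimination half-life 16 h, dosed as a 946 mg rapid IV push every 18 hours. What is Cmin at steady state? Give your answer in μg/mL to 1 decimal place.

k = ln2/t½ = ln2/16 ≈ 0.043322 h⁻¹; fraction remaining f = e^(−kτ) = e^(−0.043322×18) ≈ 0.4585.
Single-dose peak C₀ = D/Vd = 946/16 ≈ 59.125 μg/mL.
Steady-state trough Cmin,ss = C₀·f/(1−f) ≈ 59.125 × 0.4585/0.5415 ≈ 50.062 μg/mL.

50.1 μg/mL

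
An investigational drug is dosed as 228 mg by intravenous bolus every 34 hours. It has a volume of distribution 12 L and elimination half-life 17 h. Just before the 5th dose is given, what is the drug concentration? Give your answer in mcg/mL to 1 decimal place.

6.3 mcg/mL

f = (1/2)^(τ/t½) = (1/2)^(34/17) ≈ 0.2500.
C₀ = D/Vd = 228/12 ≈ 19.000 mcg/mL.
Before the 5th dose, 4 doses have been given. Superposition: Cmin = C₀·(f + f² + … + f^4).
≈ 19.000 × (0.2500 + 0.0625 + 0.0156 + 0.0039) ≈ 19.000 × 0.3320 ≈ 6.308 mcg/mL.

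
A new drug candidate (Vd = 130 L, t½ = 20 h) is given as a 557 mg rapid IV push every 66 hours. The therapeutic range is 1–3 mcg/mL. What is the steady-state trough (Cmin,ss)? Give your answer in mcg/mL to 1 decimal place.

0.5 mcg/mL

Over one 66-h interval, 66/20 ≈ 3.3 half-lives elapse, leaving f ≈ 0.1015 of each dose.
Each bolus raises the concentration by D/Vd = 557/130 ≈ 4.285 mcg/mL.
Steady-state trough Cmin,ss = C₀·f/(1−f) ≈ 4.285 × 0.1015/0.8985 ≈ 0.484 mcg/mL.
Trough 0.5 mcg/mL vs MEC 1 mcg/mL: subtherapeutic.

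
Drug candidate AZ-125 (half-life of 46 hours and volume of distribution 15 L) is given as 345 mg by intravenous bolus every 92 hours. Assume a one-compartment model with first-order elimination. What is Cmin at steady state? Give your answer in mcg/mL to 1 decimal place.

7.7 mcg/mL

τ = 92 h = 2 half-lives, so f = (1/2)^2 = 0.25.
Accumulation ratio R = 1/(1 − f) = 1/0.75 = 4/3.
Single-dose peak C₀ = D/Vd = 345/15 = 23 mcg/mL.
Steady-state peak Cmax,ss = C₀·R = 23 × 4/3 ≈ 30.667 mcg/mL.
Steady-state trough Cmin,ss = Cmax,ss·f ≈ 30.667 × 0.25 ≈ 7.667 mcg/mL.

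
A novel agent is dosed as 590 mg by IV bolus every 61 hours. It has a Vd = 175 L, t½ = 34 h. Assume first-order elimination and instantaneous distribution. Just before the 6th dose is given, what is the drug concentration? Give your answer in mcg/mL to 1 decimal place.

1.4 mcg/mL

f = (1/2)^(τ/t½) = (1/2)^(61/34) ≈ 0.2883.
C₀ = D/Vd = 590/175 ≈ 3.371 mcg/mL.
Before the 6th dose, 5 doses have been given. Superposition: Cmin = C₀·(f + f² + … + f^5).
≈ 3.371 × (0.2883 + 0.0831 + 0.0240 + 0.0069 + 0.0020) ≈ 3.371 × 0.4043 ≈ 1.363 mcg/mL.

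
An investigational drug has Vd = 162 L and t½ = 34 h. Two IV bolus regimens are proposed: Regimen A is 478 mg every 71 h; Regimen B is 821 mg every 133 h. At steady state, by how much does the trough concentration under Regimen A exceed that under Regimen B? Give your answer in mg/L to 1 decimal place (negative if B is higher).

Regimen A: f = (1/2)^(71/34) ≈ 0.2352; Cmin,ss = (478/162)·f/(1−f) ≈ 0.907 mg/L.
Regimen B: f = (1/2)^(133/34) ≈ 0.0664; Cmin,ss = (821/162)·f/(1−f) ≈ 0.360 mg/L.
Difference ≈ 0.907 − 0.360 ≈ 0.547 mg/L.

0.5 mg/L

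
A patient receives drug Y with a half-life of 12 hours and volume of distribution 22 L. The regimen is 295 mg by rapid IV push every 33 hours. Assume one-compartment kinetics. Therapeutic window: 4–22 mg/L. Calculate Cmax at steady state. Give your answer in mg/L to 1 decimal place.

15.8 mg/L

τ/t½ = 33/12 ≈ 2.75, so fraction remaining f = (1/2)^(33/12) ≈ 0.1487.
At steady state, accumulation factor R = 1/(1 − e^(−kτ)) ≈ 1.1747.
Each bolus raises the concentration by D/Vd = 295/22 ≈ 13.409 mg/L.
Cmax,ss = C₀/(1 − f) ≈ 13.409/0.8513 ≈ 15.751 mg/L.
Peak 15.8 mg/L vs MTC 22 mg/L: below toxic threshold.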